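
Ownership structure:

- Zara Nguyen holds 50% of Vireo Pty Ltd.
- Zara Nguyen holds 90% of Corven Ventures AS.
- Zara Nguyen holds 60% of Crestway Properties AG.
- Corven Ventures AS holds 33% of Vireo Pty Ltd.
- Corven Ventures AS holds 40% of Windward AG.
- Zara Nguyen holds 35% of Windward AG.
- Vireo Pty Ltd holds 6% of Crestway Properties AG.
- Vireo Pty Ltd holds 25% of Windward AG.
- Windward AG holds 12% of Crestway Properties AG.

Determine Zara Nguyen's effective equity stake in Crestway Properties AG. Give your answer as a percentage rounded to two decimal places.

75.69%

Zara reaches Crestway along 7 paths.
Direct stake: 60% = 60%.
Via Vireo → Windward: 50% × 25% × 12% = 1.5%.
Via Corven → Vireo → Windward: 90% × 33% × 25% × 12% = 0.891%.
Via Corven → Windward: 90% × 40% × 12% = 4.32%.
Via Windward: 35% × 12% = 4.2%.
Via Vireo: 50% × 6% = 3%.
Via Corven → Vireo: 90% × 33% × 6% = 1.782%.
Total: 60% + 1.5% + 0.891% + 4.32% + 4.2% + 3% + 1.782% = 75.693%.
Rounded: 75.69%.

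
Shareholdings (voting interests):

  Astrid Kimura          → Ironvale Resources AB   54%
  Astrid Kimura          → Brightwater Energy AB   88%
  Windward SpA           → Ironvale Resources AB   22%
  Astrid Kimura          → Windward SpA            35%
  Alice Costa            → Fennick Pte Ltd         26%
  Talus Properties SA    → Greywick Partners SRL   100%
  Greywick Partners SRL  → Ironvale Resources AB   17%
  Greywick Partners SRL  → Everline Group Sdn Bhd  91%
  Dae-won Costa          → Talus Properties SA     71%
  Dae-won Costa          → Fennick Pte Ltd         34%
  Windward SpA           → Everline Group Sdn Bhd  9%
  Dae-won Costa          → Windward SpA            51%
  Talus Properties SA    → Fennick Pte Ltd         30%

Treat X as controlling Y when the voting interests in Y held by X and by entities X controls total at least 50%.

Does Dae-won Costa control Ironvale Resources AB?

No

Dae-won holds 51% of Windward, so Dae-won controls Windward.
Dae-won holds 71% of Talus, so Dae-won controls Talus.
Talus holds 100% of Greywick, so Dae-won controls Greywick.
Talus and Dae-won together hold 30% + 34% = 64% of Fennick, so Dae-won controls Fennick.
Greywick and Windward together hold 91% + 9% = 100% of Everline, so Dae-won controls Everline.
In Ironvale, Dae-won's side holds only 17% + 22% = 39%, not ≥ 50%.
So Dae-won does not control Ironvale.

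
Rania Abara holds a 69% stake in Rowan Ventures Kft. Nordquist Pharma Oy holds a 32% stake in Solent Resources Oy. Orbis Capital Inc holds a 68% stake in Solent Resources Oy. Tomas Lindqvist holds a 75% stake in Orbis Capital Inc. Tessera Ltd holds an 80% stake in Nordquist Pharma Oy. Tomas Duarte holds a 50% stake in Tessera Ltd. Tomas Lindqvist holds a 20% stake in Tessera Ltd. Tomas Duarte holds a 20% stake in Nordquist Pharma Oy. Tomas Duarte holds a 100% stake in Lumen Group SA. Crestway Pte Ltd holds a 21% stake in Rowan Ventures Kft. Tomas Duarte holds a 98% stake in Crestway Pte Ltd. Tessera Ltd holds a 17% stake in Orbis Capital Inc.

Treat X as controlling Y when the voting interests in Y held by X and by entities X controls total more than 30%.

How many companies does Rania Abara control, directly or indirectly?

Rania holds 69% of Rowan, so Rania controls Rowan.
No other company's threshold is met.
Rania controls 1 company.

1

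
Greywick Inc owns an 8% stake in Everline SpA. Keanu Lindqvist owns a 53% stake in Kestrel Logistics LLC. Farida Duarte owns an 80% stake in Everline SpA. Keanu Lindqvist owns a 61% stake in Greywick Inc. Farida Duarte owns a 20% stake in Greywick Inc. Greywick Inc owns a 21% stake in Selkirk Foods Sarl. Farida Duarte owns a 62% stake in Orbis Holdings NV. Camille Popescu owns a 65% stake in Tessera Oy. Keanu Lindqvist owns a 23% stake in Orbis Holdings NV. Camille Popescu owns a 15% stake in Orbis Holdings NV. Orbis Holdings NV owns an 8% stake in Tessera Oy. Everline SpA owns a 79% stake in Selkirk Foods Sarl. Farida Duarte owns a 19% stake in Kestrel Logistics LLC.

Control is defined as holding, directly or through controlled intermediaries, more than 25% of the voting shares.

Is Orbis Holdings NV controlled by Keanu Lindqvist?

Keanu holds 61% of Greywick, so Keanu controls Greywick.
Keanu holds 53% of Kestrel, so Keanu controls Kestrel.
In Orbis, Keanu's side holds only 23%, not > 25%.
So Keanu does not control Orbis.

No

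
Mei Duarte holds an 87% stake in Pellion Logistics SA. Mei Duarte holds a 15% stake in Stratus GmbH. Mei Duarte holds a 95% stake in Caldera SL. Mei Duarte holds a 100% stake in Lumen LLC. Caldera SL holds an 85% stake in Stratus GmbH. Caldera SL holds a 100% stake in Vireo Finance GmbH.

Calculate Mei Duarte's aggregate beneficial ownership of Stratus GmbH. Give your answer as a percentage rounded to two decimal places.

95.75%

Mei reaches Stratus along 2 paths.
Via Caldera: 95% × 85% = 80.75%.
Direct stake: 15% = 15%.
Total: 80.75% + 15% = 95.75%.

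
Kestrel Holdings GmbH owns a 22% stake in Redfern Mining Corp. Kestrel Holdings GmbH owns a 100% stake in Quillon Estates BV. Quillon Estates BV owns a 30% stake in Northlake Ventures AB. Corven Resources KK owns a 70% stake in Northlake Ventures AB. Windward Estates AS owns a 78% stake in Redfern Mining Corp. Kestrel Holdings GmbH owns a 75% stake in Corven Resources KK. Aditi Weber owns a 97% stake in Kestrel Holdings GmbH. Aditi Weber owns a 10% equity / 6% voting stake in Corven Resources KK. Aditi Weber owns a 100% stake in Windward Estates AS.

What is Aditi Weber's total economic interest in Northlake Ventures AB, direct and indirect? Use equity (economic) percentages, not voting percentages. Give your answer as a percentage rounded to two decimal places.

Aditi reaches Northlake along 3 paths.
Via Corven: 10% × 70% = 7%.
Via Kestrel → Corven: 97% × 75% × 70% = 50.925%.
Via Kestrel → Quillon: 97% × 100% × 30% = 29.1%.
Total: 7% + 50.925% + 29.1% = 87.025%.
Rounded: 87.03%.

87.03%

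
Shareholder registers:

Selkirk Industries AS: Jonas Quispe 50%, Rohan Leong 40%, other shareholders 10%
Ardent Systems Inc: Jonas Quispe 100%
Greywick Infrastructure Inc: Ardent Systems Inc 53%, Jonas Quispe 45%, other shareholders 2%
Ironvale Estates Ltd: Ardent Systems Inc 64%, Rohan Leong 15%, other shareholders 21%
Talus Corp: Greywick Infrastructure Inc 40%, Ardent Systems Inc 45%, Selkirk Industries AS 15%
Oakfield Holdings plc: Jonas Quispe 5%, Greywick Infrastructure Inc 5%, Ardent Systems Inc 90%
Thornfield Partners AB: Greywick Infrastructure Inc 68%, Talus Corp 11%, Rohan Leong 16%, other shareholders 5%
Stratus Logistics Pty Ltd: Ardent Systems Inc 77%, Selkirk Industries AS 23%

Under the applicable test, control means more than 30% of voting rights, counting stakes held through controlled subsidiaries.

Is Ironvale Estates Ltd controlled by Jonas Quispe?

Jonas holds 100% of Ardent, so Jonas controls Ardent.
Ardent holds 64% of Ironvale, so Jonas controls Ironvale.

Yes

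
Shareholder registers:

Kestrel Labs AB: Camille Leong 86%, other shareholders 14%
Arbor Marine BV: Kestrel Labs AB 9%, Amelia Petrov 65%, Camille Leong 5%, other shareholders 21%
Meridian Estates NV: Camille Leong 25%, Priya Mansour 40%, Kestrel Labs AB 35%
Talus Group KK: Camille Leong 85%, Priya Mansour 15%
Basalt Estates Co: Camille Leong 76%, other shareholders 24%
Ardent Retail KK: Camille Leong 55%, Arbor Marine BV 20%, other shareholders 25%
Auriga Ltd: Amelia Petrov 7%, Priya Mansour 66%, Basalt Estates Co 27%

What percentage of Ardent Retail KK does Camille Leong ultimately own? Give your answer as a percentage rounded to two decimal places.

57.55%

Camille reaches Ardent along 3 paths.
Direct stake: 55% = 55%.
Via Kestrel → Arbor: 86% × 9% × 20% = 1.548%.
Via Arbor: 5% × 20% = 1%.
Total: 55% + 1.548% + 1% = 57.548%.
Rounded: 57.55%.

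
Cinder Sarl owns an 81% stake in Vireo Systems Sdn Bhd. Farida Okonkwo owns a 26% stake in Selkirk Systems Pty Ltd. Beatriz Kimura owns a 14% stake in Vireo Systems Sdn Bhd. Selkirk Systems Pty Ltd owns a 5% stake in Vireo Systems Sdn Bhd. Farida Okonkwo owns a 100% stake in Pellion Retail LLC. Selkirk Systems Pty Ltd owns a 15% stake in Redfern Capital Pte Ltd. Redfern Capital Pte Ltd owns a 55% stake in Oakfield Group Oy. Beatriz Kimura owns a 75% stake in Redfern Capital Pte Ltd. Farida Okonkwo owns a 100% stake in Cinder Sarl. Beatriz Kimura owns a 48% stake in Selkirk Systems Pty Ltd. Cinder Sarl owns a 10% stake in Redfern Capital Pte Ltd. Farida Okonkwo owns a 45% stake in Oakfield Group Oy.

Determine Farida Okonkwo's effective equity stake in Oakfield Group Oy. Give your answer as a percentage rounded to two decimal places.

Farida reaches Oakfield along 3 paths.
Via Selkirk → Redfern: 26% × 15% × 55% = 2.145%.
Via Cinder → Redfern: 100% × 10% × 55% = 5.5%.
Direct stake: 45% = 45%.
Total: 2.145% + 5.5% + 45% = 52.645%.
Rounded: 52.65%.

52.65%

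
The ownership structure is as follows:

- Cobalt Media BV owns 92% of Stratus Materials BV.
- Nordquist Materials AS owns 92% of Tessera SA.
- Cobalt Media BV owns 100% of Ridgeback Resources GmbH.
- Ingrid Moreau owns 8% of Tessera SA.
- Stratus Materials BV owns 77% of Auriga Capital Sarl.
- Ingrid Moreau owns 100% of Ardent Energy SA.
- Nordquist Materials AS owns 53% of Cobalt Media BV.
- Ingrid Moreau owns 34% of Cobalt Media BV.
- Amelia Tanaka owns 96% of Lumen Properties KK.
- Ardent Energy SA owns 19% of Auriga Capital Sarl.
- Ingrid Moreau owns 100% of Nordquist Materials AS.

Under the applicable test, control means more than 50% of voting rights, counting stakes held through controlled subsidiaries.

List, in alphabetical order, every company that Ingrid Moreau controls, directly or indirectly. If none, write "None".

Ardent Energy SA, Auriga Capital Sarl, Cobalt Media BV, Nordquist Materials AS, Ridgeback Resources GmbH, Stratus Materials BV, Tessera SA

Ingrid holds 100% of Nordquist, so Ingrid controls Nordquist.
Nordquist and Ingrid together hold 53% + 34% = 87% of Cobalt, so Ingrid controls Cobalt.
Ingrid holds 100% of Ardent, so Ingrid controls Ardent.
Ingrid and Nordquist together hold 8% + 92% = 100% of Tessera, so Ingrid controls Tessera.
Cobalt holds 92% of Stratus, so Ingrid controls Stratus.
Cobalt holds 100% of Ridgeback, so Ingrid controls Ridgeback.
Stratus and Ardent together hold 77% + 19% = 96% of Auriga, so Ingrid controls Auriga.
No other company's threshold is met.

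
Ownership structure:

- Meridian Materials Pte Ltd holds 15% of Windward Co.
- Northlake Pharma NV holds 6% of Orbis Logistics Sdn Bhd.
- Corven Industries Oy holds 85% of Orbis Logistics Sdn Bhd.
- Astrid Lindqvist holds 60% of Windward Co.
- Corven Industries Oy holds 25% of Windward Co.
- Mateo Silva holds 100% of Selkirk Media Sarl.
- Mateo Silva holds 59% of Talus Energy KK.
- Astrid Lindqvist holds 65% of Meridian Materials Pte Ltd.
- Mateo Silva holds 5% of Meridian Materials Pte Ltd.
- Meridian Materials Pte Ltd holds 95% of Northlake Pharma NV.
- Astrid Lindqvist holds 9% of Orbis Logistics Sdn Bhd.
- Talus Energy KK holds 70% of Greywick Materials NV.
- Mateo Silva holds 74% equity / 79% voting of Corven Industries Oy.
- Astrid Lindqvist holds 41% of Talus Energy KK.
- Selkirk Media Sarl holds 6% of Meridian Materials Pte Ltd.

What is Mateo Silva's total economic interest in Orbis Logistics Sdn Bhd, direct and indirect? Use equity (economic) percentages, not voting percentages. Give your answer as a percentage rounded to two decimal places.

63.53%

Mateo reaches Orbis along 3 paths.
Via Corven: 74% × 85% = 62.9%.
Via Meridian → Northlake: 5% × 95% × 6% = 0.285%.
Via Selkirk → Meridian → Northlake: 100% × 6% × 95% × 6% = 0.342%.
Total: 62.9% + 0.285% + 0.342% = 63.527%.
Rounded: 63.53%.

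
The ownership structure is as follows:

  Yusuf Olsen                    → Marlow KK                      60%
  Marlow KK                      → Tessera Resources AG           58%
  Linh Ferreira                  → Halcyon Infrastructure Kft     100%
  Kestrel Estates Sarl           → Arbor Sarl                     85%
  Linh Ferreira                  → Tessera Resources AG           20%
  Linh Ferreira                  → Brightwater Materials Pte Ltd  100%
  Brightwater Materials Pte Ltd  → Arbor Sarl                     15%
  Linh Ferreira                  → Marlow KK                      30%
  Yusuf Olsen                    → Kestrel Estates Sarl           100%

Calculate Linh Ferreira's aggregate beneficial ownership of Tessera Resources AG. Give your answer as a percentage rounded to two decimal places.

37.40%

Linh reaches Tessera along 2 paths.
Via Marlow: 30% × 58% = 17.4%.
Direct stake: 20% = 20%.
Total: 17.4% + 20% = 37.4%.
Rounded: 37.40%.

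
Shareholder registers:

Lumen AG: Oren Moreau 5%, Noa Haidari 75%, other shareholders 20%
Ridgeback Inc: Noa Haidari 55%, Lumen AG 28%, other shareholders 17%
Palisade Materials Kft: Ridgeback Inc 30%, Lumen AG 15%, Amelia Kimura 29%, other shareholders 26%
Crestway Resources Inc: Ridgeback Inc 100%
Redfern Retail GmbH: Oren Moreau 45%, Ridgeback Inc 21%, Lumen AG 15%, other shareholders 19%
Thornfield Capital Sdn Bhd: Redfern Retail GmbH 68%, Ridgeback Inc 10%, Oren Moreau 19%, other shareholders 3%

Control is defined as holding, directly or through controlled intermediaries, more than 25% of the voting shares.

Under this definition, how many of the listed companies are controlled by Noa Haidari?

Noa holds 75% of Lumen, so Noa controls Lumen.
Noa and Lumen together hold 55% + 28% = 83% of Ridgeback, so Noa controls Ridgeback.
Ridgeback and Lumen together hold 30% + 15% = 45% of Palisade, so Noa controls Palisade.
Ridgeback holds 100% of Crestway, so Noa controls Crestway.
Ridgeback and Lumen together hold 21% + 15% = 36% of Redfern, so Noa controls Redfern.
Redfern and Ridgeback together hold 68% + 10% = 78% of Thornfield, so Noa controls Thornfield.
Noa controls 6 companies.

6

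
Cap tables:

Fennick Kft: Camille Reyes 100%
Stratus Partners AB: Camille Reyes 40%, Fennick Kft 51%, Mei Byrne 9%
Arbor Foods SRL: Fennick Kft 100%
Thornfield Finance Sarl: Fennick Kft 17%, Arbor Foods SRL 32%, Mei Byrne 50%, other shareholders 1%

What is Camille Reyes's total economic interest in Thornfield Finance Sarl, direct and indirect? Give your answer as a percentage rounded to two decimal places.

Camille reaches Thornfield along 2 paths.
Via Fennick: 100% × 17% = 17%.
Via Fennick → Arbor: 100% × 100% × 32% = 32%.
Total: 17% + 32% = 49%.
Rounded: 49.00%.

49.00%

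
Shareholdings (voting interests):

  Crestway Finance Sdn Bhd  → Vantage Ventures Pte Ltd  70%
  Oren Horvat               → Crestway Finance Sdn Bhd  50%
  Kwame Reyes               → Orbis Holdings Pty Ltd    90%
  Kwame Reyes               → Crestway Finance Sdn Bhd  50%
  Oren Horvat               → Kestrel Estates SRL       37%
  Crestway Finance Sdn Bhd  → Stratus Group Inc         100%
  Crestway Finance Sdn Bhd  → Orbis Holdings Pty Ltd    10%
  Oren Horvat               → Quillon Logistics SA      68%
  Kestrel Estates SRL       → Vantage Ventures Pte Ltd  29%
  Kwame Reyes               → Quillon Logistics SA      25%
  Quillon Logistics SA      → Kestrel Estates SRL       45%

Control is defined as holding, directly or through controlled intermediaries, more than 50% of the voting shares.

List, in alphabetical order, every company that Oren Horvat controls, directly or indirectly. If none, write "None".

Kestrel Estates SRL, Quillon Logistics SA

Oren holds 68% of Quillon, so Oren controls Quillon.
Quillon and Oren together hold 45% + 37% = 82% of Kestrel, so Oren controls Kestrel.
No other company's threshold is met.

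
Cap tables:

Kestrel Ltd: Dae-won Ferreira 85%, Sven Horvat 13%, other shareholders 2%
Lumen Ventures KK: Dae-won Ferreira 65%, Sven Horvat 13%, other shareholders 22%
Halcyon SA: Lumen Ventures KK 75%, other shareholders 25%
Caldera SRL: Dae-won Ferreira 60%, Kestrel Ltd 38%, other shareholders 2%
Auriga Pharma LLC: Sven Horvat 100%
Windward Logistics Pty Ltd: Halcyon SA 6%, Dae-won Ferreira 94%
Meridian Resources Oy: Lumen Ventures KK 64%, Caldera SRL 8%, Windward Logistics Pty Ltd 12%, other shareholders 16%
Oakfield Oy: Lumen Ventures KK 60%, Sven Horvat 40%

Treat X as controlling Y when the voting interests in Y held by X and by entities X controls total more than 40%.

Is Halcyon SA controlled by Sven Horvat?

Sven holds 100% of Auriga, so Sven controls Auriga.
Neither Sven nor any entity Sven controls holds any voting interest in Halcyon.
So Sven does not control Halcyon.

No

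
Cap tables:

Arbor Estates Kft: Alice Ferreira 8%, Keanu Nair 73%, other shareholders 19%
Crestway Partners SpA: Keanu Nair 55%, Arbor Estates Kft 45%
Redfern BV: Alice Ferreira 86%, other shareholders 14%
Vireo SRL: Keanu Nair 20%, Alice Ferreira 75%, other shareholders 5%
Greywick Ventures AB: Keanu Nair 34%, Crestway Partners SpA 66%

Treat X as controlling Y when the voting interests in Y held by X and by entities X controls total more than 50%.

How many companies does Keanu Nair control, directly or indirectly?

Keanu holds 73% of Arbor, so Keanu controls Arbor.
Keanu and Arbor together hold 55% + 45% = 100% of Crestway, so Keanu controls Crestway.
Keanu and Crestway together hold 34% + 66% = 100% of Greywick, so Keanu controls Greywick.
No other company's threshold is met.
Keanu controls 3 companies.

3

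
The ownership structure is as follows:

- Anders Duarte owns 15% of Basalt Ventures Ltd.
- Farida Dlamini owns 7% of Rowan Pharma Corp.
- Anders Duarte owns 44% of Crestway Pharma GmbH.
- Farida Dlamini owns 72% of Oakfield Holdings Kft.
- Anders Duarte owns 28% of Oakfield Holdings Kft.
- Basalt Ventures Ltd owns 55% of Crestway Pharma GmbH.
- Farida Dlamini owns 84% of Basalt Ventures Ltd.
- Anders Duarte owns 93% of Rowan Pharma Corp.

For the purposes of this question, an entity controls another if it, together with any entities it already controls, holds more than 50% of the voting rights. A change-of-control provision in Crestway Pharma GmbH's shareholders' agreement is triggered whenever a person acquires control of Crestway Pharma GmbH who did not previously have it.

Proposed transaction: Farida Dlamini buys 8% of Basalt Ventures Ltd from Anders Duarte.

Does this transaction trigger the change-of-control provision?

No

The purchase adds only to Farida's holdings (Anders's stake shrinks), so Farida is the only person who could newly come to control Crestway.
Farida holds 84% of Basalt, so Farida controls Basalt.
Basalt holds 55% of Crestway, so Farida controls Crestway.
So Farida already controls Crestway before the transaction.
After the purchase, Farida's direct stake in Basalt rises to 84% + 8% = 92%, and Anders's stake falls to 7%.
Farida controlled Crestway already, so this is not a new person acquiring control; every other person's position is unchanged or reduced.
No new person acquires control, so the clause is not triggered.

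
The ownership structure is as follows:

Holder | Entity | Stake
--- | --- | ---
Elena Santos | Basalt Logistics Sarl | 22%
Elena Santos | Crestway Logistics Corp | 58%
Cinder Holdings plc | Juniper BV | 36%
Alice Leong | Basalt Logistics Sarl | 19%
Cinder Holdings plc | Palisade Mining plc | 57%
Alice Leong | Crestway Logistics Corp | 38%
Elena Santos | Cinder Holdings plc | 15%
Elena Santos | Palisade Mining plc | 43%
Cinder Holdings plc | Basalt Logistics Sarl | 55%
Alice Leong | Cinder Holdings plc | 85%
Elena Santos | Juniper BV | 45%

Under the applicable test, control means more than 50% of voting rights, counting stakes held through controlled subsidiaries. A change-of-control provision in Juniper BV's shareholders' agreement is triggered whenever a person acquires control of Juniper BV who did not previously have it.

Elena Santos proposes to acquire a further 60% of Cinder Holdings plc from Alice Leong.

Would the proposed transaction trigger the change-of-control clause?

The purchase adds only to Elena's holdings (Alice's stake shrinks), so Elena is the only person who could newly come to control Juniper.
Elena holds 58% of Crestway, so Elena controls Crestway.
In Juniper, Elena's side holds only 45%, not > 50%.
So before the transaction, Elena does not control Juniper.
After the purchase, Elena's direct stake in Cinder rises to 15% + 60% = 75%, and Alice's stake falls to 25%.
Elena holds 75% of Cinder, so Elena controls Cinder.
Cinder and Elena together hold 36% + 45% = 81% of Juniper, so Elena controls Juniper.
Elena did not control Juniper before and does after, so the clause is triggered.

Yes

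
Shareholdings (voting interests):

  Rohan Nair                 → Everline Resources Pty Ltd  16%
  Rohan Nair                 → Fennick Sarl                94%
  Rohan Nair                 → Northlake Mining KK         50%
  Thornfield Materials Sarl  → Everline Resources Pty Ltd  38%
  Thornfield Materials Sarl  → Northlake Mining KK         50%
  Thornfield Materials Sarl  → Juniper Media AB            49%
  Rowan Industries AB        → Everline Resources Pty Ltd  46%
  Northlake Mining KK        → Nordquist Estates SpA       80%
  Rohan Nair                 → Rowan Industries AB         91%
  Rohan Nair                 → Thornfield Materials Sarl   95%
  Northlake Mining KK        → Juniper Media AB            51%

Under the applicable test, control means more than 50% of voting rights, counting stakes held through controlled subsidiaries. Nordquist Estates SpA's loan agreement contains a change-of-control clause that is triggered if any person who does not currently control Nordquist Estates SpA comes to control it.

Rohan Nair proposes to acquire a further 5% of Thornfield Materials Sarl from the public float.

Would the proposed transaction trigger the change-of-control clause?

No

The purchase changes only Rohan's holdings, so Rohan is the only person who could newly come to control Nordquist.
Rohan holds 95% of Thornfield, so Rohan controls Thornfield.
Thornfield and Rohan together hold 50% + 50% = 100% of Northlake, so Rohan controls Northlake.
Northlake holds 80% of Nordquist, so Rohan controls Nordquist.
So Rohan already controls Nordquist before the transaction.
After the purchase, Rohan's direct stake in Thornfield rises to 95% + 5% = 100%.
Rohan controlled Nordquist already, so this is not a new person acquiring control; every other person's position is unchanged or reduced.
No new person acquires control, so the clause is not triggered.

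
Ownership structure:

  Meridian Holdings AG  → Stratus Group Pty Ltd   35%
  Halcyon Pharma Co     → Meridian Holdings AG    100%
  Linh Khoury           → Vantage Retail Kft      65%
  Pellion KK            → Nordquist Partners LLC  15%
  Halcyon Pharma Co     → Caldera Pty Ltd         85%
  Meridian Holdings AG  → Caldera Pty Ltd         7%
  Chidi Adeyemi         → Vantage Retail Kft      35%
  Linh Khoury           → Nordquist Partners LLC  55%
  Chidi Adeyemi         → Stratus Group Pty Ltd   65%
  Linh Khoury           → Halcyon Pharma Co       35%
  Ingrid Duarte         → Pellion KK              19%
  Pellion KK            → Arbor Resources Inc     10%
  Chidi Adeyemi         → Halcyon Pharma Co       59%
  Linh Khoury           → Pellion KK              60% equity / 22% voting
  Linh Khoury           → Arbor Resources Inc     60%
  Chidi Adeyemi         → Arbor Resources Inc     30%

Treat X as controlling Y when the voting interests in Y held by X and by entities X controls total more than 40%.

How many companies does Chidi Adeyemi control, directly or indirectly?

4

Chidi holds 59% of Halcyon, so Chidi controls Halcyon.
Halcyon holds 100% of Meridian, so Chidi controls Meridian.
Halcyon and Meridian together hold 85% + 7% = 92% of Caldera, so Chidi controls Caldera.
Meridian and Chidi together hold 35% + 65% = 100% of Stratus, so Chidi controls Stratus.
No other company's threshold is met.
Chidi controls 4 companies.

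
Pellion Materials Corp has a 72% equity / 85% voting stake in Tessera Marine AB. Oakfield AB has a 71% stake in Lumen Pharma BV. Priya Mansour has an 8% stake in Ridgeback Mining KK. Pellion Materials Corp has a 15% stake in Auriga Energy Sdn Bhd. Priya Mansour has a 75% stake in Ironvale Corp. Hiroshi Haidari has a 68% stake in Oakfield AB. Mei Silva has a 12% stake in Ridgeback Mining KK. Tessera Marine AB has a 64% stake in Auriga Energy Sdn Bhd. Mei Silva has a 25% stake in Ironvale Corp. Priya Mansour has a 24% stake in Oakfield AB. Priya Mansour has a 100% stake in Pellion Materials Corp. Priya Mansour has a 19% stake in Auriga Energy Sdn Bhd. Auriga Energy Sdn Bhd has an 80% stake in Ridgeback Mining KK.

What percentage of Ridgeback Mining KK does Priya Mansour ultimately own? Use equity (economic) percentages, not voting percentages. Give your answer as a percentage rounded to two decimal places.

72.06%

Priya reaches Ridgeback along 4 paths.
Direct stake: 8% = 8%.
Via Auriga: 19% × 80% = 15.2%.
Via Pellion → Auriga: 100% × 15% × 80% = 12%.
Via Pellion → Tessera → Auriga: 100% × 72% × 64% × 80% = 36.864%.
Total: 8% + 15.2% + 12% + 36.864% = 72.064%.
Rounded: 72.06%.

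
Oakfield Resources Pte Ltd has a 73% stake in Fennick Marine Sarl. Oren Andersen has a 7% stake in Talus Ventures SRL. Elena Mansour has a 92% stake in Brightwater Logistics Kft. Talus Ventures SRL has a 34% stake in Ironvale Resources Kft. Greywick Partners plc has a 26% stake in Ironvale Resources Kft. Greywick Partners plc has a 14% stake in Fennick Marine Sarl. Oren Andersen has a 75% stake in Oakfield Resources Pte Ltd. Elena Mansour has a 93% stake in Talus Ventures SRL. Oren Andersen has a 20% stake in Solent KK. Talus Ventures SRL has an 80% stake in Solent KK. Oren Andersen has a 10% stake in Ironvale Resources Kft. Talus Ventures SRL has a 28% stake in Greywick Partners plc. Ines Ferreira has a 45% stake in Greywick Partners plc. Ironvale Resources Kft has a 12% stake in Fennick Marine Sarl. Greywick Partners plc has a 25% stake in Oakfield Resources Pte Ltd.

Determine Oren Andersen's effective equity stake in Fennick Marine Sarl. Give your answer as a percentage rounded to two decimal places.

56.93%

Oren reaches Fennick along 6 paths.
Via Oakfield: 75% × 73% = 54.75%.
Via Talus → Greywick → Oakfield: 7% × 28% × 25% × 73% = 0.3577%.
Via Talus → Greywick: 7% × 28% × 14% = 0.2744%.
Via Talus → Ironvale: 7% × 34% × 12% = 0.2856%.
Via Talus → Greywick → Ironvale: 7% × 28% × 26% × 12% = 0.061152%.
Via Ironvale: 10% × 12% = 1.2%.
Total: 54.75% + 0.3577% + 0.2744% + 0.2856% + 0.061152% + 1.2% = 56.928852%.
Rounded: 56.93%.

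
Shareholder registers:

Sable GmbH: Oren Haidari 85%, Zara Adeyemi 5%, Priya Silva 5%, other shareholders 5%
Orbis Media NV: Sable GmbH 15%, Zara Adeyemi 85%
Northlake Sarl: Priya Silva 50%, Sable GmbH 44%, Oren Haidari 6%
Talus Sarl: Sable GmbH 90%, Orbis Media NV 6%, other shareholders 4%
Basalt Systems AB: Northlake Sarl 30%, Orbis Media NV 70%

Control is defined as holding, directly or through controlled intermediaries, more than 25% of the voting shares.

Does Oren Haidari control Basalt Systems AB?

Yes

Oren holds 85% of Sable, so Oren controls Sable.
Sable and Oren together hold 44% + 6% = 50% of Northlake, so Oren controls Northlake.
Northlake holds 30% of Basalt, so Oren controls Basalt.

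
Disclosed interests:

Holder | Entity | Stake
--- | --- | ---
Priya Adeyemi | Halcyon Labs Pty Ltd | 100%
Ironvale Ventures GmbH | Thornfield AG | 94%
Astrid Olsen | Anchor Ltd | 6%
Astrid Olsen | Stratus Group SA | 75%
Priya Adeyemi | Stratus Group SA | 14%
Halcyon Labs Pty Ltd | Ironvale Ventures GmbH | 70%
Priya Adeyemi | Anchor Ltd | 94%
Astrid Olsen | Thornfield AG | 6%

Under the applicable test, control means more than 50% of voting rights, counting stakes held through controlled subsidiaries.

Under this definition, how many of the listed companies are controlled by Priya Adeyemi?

4

Priya holds 100% of Halcyon, so Priya controls Halcyon.
Halcyon holds 70% of Ironvale, so Priya controls Ironvale.
Ironvale holds 94% of Thornfield, so Priya controls Thornfield.
Priya holds 94% of Anchor, so Priya controls Anchor.
No other company's threshold is met.
Priya controls 4 companies.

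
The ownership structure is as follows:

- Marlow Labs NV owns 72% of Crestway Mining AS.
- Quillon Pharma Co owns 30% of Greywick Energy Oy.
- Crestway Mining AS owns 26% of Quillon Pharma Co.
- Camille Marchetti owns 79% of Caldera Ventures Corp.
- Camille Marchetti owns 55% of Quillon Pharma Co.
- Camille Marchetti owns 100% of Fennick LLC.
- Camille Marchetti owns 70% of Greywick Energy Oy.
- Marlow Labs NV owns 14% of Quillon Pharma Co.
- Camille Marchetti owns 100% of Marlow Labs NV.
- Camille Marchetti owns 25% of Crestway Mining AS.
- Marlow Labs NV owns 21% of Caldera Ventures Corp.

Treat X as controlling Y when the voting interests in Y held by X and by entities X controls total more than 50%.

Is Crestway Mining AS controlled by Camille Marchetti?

Camille holds 100% of Marlow, so Camille controls Marlow.
Marlow and Camille together hold 72% + 25% = 97% of Crestway, so Camille controls Crestway.

Yes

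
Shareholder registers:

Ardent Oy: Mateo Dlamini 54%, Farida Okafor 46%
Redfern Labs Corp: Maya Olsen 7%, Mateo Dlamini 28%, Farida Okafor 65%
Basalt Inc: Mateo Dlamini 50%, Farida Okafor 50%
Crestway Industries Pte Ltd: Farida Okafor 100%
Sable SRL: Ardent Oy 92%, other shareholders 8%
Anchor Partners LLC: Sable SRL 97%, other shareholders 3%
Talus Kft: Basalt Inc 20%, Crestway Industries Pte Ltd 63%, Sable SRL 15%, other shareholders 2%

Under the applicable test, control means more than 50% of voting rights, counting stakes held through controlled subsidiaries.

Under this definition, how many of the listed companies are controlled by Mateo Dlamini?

3

Mateo holds 54% of Ardent, so Mateo controls Ardent.
Ardent holds 92% of Sable, so Mateo controls Sable.
Sable holds 97% of Anchor, so Mateo controls Anchor.
No other company's threshold is met.
Mateo controls 3 companies.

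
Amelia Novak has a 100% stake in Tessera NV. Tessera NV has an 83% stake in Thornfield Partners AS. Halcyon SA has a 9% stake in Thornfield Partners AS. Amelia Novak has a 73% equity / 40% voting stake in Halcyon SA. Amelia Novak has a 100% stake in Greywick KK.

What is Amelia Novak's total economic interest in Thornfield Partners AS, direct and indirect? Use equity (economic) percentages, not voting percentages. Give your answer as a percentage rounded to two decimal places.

89.57%

Amelia reaches Thornfield along 2 paths.
Via Tessera: 100% × 83% = 83%.
Via Halcyon: 73% × 9% = 6.57%.
Total: 83% + 6.57% = 89.57%.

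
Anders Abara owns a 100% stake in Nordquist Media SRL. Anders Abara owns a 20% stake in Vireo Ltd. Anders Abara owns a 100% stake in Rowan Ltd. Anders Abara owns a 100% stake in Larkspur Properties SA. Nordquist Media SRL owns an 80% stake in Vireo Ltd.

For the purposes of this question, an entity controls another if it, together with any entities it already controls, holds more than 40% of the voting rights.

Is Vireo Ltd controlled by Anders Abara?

Yes

Anders holds 100% of Nordquist, so Anders controls Nordquist.
Nordquist and Anders together hold 80% + 20% = 100% of Vireo, so Anders controls Vireo.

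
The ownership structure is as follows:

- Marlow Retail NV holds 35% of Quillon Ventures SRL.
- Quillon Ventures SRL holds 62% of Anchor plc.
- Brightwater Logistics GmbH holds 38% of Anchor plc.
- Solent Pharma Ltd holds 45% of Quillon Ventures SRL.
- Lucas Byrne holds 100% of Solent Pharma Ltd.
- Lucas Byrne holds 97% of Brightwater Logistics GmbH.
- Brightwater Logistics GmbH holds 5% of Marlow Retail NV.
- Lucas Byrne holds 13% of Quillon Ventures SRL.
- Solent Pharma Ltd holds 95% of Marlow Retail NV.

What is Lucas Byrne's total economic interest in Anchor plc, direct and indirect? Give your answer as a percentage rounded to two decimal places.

Lucas reaches Anchor along 5 paths.
Via Solent → Quillon: 100% × 45% × 62% = 27.9%.
Via Brightwater → Marlow → Quillon: 97% × 5% × 35% × 62% = 1.05245%.
Via Solent → Marlow → Quillon: 100% × 95% × 35% × 62% = 20.615%.
Via Quillon: 13% × 62% = 8.06%.
Via Brightwater: 97% × 38% = 36.86%.
Total: 27.9% + 1.05245% + 20.615% + 8.06% + 36.86% = 94.48745%.
Rounded: 94.49%.

94.49%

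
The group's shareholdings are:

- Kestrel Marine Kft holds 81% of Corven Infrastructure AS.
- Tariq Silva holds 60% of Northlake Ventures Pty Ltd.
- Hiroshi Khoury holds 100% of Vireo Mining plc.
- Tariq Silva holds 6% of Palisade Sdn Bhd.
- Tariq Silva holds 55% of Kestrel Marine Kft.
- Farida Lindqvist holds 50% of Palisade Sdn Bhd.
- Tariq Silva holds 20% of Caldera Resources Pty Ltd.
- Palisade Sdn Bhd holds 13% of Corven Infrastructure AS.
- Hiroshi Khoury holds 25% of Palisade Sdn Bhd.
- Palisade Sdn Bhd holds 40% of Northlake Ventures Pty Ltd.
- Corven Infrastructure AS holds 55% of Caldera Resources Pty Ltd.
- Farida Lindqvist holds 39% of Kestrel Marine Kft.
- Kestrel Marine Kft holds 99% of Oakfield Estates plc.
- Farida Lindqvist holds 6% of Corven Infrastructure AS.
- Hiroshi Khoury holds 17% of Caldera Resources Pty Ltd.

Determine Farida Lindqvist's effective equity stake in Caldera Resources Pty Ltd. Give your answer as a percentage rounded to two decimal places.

Farida reaches Caldera along 3 paths.
Via Kestrel → Corven: 39% × 81% × 55% = 17.3745%.
Via Corven: 6% × 55% = 3.3%.
Via Palisade → Corven: 50% × 13% × 55% = 3.575%.
Total: 17.3745% + 3.3% + 3.575% = 24.2495%.
Rounded: 24.25%.

24.25%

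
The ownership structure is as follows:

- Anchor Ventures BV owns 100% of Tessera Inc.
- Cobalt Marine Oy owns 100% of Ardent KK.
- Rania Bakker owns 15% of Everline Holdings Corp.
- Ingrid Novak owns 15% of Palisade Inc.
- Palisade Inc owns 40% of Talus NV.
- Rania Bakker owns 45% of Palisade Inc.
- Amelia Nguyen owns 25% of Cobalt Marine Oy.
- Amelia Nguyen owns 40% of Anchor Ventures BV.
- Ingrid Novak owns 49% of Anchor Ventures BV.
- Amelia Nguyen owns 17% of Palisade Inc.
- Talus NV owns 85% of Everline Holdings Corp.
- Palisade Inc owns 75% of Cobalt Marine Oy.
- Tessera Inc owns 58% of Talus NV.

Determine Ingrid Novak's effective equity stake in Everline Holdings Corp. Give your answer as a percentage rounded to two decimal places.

Ingrid reaches Everline along 2 paths.
Via Palisade → Talus: 15% × 40% × 85% = 5.1%.
Via Anchor → Tessera → Talus: 49% × 100% × 58% × 85% = 24.157%.
Total: 5.1% + 24.157% = 29.257%.
Rounded: 29.26%.

29.26%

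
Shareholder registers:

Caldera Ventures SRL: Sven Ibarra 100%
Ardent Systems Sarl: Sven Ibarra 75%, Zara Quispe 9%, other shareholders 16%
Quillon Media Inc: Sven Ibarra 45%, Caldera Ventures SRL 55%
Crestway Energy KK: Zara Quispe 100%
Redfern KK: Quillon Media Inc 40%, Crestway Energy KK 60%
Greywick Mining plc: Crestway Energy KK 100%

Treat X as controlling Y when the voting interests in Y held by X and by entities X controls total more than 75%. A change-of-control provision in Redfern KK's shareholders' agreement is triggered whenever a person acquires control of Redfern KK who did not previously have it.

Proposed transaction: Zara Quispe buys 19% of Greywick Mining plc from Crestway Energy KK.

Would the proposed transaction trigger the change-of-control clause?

The purchase adds only to Zara's holdings (Crestway's stake shrinks), so Zara is the only person who could newly come to control Redfern.
Zara holds 100% of Crestway, so Zara controls Crestway.
Crestway holds 100% of Greywick, so Zara controls Greywick.
In Redfern, Zara's side holds only 60%, not > 75%.
So before the transaction, Zara does not control Redfern.
After the purchase, Zara holds 19% of Greywick directly, and Crestway's stake falls to 81%.
Crestway and Zara together hold 81% + 19% = 100% of Greywick, so Zara controls Greywick.
After the transaction, Zara's side holds 60% of Redfern, not > 75%, so Zara still does not control Redfern.
No new person acquires control, so the clause is not triggered.

No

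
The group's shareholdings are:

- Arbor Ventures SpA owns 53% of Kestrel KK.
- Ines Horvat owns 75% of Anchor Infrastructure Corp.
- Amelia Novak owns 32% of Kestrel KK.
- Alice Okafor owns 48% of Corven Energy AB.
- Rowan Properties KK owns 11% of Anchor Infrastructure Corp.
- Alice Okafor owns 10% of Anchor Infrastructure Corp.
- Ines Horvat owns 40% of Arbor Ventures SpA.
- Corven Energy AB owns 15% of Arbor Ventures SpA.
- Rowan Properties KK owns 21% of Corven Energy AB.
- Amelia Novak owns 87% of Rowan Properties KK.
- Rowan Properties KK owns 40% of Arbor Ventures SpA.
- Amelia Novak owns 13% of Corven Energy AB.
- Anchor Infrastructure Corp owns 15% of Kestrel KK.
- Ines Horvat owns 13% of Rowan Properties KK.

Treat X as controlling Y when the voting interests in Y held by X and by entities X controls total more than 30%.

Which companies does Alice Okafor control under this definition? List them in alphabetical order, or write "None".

Alice holds 48% of Corven, so Alice controls Corven.
No other company's threshold is met.

Corven Energy AB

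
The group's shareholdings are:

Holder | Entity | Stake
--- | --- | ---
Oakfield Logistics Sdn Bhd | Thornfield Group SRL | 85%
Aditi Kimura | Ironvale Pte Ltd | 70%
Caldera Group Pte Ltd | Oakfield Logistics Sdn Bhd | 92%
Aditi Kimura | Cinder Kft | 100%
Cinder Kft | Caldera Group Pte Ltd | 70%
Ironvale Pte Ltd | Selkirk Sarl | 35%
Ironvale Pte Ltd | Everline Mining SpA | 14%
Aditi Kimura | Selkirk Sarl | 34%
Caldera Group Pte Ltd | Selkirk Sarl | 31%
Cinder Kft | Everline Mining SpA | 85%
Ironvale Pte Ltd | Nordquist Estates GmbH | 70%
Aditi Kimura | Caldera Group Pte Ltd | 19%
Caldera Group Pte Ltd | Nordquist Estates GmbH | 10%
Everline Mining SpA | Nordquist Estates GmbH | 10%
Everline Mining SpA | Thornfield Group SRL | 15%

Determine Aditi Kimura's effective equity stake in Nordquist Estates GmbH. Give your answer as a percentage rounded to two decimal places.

67.38%

Aditi reaches Nordquist along 5 paths.
Via Ironvale: 70% × 70% = 49%.
Via Cinder → Everline: 100% × 85% × 10% = 8.5%.
Via Ironvale → Everline: 70% × 14% × 10% = 0.98%.
Via Caldera: 19% × 10% = 1.9%.
Via Cinder → Caldera: 100% × 70% × 10% = 7%.
Total: 49% + 8.5% + 0.98% + 1.9% + 7% = 67.38%.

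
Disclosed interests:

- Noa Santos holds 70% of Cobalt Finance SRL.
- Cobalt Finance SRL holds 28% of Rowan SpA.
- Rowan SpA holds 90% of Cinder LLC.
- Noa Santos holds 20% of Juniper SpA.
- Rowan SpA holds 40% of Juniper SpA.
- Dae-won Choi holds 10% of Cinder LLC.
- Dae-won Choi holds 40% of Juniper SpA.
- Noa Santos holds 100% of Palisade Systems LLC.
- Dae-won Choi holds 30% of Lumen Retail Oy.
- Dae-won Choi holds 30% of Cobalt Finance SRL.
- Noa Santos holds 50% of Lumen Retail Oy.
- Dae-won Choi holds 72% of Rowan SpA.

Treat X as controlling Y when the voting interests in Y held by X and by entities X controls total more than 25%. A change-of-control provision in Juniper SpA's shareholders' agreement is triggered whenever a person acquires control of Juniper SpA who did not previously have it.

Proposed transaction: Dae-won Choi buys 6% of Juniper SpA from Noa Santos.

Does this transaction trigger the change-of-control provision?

The purchase adds only to Dae-won's holdings (Noa's stake shrinks), so Dae-won is the only person who could newly come to control Juniper.
Dae-won holds 30% of Cobalt, so Dae-won controls Cobalt.
Cobalt and Dae-won together hold 28% + 72% = 100% of Rowan, so Dae-won controls Rowan.
Rowan and Dae-won together hold 40% + 40% = 80% of Juniper, so Dae-won controls Juniper.
So Dae-won already controls Juniper before the transaction.
After the purchase, Dae-won's direct stake in Juniper rises to 40% + 6% = 46%, and Noa's stake falls to 14%.
Dae-won controlled Juniper already, so this is not a new person acquiring control; every other person's position is unchanged or reduced.
No new person acquires control, so the clause is not triggered.

No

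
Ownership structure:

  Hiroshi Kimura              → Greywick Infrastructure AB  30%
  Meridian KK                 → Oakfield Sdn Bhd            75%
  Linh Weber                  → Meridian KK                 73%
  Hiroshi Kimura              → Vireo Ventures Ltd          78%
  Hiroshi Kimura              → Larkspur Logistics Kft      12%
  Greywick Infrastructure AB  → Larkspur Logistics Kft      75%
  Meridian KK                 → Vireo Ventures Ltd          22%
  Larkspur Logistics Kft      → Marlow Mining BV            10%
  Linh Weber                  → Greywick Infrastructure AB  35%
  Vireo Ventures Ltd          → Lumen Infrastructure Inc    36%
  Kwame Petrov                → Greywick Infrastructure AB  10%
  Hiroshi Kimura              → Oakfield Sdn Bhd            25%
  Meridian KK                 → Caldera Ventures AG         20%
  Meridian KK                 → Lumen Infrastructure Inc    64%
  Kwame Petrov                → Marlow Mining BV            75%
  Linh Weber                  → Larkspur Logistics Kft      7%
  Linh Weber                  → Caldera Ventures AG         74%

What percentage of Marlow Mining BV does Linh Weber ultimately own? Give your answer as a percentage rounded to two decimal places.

3.33%

Linh reaches Marlow along 2 paths.
Via Greywick → Larkspur: 35% × 75% × 10% = 2.625%.
Via Larkspur: 7% × 10% = 0.7%.
Total: 2.625% + 0.7% = 3.325%.
Rounded: 3.33%.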